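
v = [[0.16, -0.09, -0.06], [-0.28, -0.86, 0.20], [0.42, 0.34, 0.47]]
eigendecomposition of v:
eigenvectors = [[0.29,0.56,0.07], [-0.21,-0.27,0.97], [-0.93,-0.78,-0.25]]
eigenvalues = [0.41, 0.29, -0.93]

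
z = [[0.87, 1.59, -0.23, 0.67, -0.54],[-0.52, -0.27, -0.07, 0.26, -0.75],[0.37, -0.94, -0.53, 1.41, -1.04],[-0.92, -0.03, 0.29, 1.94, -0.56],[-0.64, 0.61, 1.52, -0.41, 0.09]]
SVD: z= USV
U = [[0.17, -0.23, -0.95, -0.12, 0.08], [0.22, -0.08, 0.19, -0.57, 0.77], [0.66, 0.29, 0.06, -0.45, -0.51], [0.64, -0.55, 0.19, 0.51, 0.09], [-0.28, -0.75, 0.16, -0.45, -0.37]]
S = [2.93, 2.05, 2.0, 0.76, 0.57]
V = [[-0.04, -0.21, -0.22, 0.84, -0.45], [0.45, -0.52, -0.68, -0.25, 0.06], [-0.59, -0.76, 0.23, -0.10, 0.11], [-0.20, 0.13, -0.31, 0.39, 0.83], [-0.64, 0.31, -0.59, -0.27, -0.29]]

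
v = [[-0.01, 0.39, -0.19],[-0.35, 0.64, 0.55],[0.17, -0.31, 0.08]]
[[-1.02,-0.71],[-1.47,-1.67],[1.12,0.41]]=v@[[2.42, -1.48], [-1.98, -2.43], [1.17, -1.15]]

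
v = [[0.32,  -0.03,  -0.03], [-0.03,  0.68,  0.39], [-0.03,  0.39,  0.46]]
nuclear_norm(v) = 1.46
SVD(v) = [[-0.06, -1.00, 0.04], [0.8, -0.07, -0.6], [0.60, -0.01, 0.80]] @ diag([0.9779007679431354, 0.3175357366037252, 0.1645634954531392]) @ [[-0.06,0.8,0.60], [-1.00,-0.07,-0.01], [0.04,-0.6,0.8]]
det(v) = 0.05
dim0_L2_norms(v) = [0.32, 0.78, 0.6]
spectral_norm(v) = 0.98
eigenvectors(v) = [[0.06, -1.00, 0.04], [-0.80, -0.07, -0.6], [-0.60, -0.01, 0.8]]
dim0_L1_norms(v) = [0.38, 1.1, 0.88]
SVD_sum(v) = [[0.00, -0.05, -0.04], [-0.05, 0.62, 0.47], [-0.04, 0.47, 0.36]] + [[0.32, 0.02, 0.00], [0.02, 0.00, 0.0], [0.0, 0.00, 0.0]] + [[0.0,-0.00,0.00], [-0.0,0.06,-0.08], [0.0,-0.08,0.10]]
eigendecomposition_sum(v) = [[0.00,-0.05,-0.04], [-0.05,0.62,0.47], [-0.04,0.47,0.36]] + [[0.32, 0.02, 0.0],[0.02, 0.00, 0.00],[0.00, 0.0, 0.00]] + [[0.00, -0.00, 0.00],  [-0.00, 0.06, -0.08],  [0.00, -0.08, 0.1]]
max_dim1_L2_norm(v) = 0.78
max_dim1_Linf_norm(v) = 0.68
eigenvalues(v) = [0.98, 0.32, 0.16]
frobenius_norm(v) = 1.04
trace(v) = 1.46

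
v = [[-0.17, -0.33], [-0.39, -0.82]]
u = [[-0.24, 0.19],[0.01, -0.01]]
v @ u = [[0.04, -0.03], [0.09, -0.07]]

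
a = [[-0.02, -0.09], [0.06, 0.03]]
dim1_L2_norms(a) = [0.09, 0.07]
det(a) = 0.00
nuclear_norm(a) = 0.15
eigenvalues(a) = [(0.01+0.07j), (0.01-0.07j)]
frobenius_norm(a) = 0.11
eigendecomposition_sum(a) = [[(-0.01+0.04j), (-0.04+0j)],[0.03-0.00j, (0.02+0.03j)]] + [[(-0.01-0.04j),-0.05-0.00j], [0.03+0.00j,(0.02-0.03j)]]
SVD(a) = [[0.85, -0.52], [-0.52, -0.85]] @ diag([0.10432124136609106, 0.04601172241763803]) @ [[-0.46,-0.89],[-0.89,0.46]]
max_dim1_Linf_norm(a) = 0.09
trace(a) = 0.01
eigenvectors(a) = [[(0.77+0j), 0.77-0.00j],[-0.22-0.59j, -0.22+0.59j]]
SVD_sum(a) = [[-0.04, -0.08],[0.03, 0.05]] + [[0.02, -0.01],[0.03, -0.02]]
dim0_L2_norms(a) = [0.06, 0.09]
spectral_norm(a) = 0.10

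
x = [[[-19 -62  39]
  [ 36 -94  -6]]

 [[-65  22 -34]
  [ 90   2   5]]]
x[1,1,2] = 5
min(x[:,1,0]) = 36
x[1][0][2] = -34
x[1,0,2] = -34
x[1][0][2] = -34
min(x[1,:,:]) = -65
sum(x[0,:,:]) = -106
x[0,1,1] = -94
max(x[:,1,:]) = 90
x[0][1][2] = -6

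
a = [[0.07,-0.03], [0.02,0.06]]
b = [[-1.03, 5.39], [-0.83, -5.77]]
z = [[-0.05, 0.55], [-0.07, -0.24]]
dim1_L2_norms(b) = [5.49, 5.83]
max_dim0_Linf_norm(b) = 5.77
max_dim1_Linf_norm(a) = 0.07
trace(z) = -0.29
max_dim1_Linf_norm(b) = 5.77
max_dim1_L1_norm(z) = 0.6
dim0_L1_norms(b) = [1.86, 11.16]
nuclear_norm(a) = 0.14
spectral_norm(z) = 0.60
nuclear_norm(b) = 9.22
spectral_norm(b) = 7.90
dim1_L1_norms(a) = [0.1, 0.08]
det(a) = 0.00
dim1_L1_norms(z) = [0.6, 0.31]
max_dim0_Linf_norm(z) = 0.55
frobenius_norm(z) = 0.61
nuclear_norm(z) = 0.68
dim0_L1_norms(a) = [0.09, 0.09]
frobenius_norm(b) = 8.01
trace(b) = -6.80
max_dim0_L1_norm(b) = 11.16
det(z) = 0.05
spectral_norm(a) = 0.08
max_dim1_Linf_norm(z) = 0.55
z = a @ b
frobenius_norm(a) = 0.10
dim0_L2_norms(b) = [1.32, 7.9]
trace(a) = 0.13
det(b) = 10.42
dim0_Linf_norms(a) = [0.07, 0.06]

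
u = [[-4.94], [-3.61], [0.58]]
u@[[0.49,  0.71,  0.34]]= [[-2.42, -3.51, -1.68],[-1.77, -2.56, -1.23],[0.28, 0.41, 0.20]]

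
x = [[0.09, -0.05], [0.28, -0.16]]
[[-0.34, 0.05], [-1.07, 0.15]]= x @ [[-1.66, 0.92], [3.77, 0.70]]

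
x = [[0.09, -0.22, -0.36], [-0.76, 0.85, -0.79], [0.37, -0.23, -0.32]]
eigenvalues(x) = [(1.12+0j), (-0.25+0.23j), (-0.25-0.23j)]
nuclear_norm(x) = 2.19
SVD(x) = [[0.0, -0.64, -0.77], [0.99, -0.1, 0.09], [-0.13, -0.76, 0.63]] @ diag([1.3979853186927487, 0.6548355158276894, 0.1390233646917585]) @ [[-0.57, 0.62, -0.53], [-0.40, 0.35, 0.85], [0.71, 0.7, 0.05]]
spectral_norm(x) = 1.40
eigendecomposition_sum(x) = [[(0.12+0j), (-0.14-0j), 0.05+0.00j], [-0.81+0.00j, 0.94+0.00j, (-0.31-0j)], [(0.16+0j), (-0.19-0j), (0.06+0j)]] + [[-0.01+0.21j, -0.04-0.02j, (-0.2-0.23j)],[(0.02+0.21j), (-0.04-0.01j), -0.24-0.19j],[(0.11+0.08j), -0.02+0.02j, (-0.19+0.03j)]] + [[(-0.01-0.21j), (-0.04+0.02j), -0.20+0.23j],[0.02-0.21j, -0.04+0.01j, -0.24+0.19j],[0.11-0.08j, (-0.02-0.02j), (-0.19-0.03j)]]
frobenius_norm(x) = 1.55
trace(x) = 0.62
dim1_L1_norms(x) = [0.67, 2.4, 0.92]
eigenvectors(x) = [[(-0.14+0j), (-0.65+0j), (-0.65-0j)],[(0.97+0j), -0.63+0.11j, (-0.63-0.11j)],[-0.19+0.00j, (-0.22+0.34j), -0.22-0.34j]]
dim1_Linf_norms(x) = [0.36, 0.85, 0.37]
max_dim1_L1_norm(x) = 2.4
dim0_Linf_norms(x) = [0.76, 0.85, 0.79]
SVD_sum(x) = [[-0.0,0.0,-0.0], [-0.80,0.87,-0.73], [0.11,-0.12,0.1]] + [[0.17, -0.15, -0.35],  [0.03, -0.02, -0.06],  [0.20, -0.17, -0.42]] + [[-0.08, -0.07, -0.01], [0.01, 0.01, 0.0], [0.06, 0.06, 0.00]]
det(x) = 0.13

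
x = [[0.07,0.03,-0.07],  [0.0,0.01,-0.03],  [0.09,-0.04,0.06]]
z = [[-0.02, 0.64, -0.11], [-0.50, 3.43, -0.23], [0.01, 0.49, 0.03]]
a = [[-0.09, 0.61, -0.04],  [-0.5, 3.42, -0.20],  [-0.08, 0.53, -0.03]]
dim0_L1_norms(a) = [0.67, 4.56, 0.27]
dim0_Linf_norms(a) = [0.5, 3.42, 0.2]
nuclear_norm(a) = 3.56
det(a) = -0.00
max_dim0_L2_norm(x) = 0.11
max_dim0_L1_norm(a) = 4.56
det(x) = -0.00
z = x + a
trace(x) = 0.14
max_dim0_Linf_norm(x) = 0.09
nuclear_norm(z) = 3.76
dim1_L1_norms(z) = [0.77, 4.16, 0.53]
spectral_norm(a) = 3.56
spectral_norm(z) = 3.57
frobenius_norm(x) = 0.16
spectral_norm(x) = 0.12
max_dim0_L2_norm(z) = 3.52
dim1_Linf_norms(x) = [0.07, 0.03, 0.09]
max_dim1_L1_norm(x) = 0.19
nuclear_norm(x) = 0.23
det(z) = 0.03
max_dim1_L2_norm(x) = 0.12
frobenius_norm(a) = 3.56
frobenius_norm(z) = 3.57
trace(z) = 3.44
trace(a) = 3.30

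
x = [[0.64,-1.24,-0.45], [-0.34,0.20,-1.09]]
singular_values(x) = [1.47, 1.16]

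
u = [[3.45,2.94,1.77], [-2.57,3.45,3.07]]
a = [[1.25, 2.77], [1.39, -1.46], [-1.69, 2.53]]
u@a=[[5.41,9.74], [-3.61,-4.39]]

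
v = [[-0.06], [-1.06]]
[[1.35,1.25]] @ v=[[-1.41]]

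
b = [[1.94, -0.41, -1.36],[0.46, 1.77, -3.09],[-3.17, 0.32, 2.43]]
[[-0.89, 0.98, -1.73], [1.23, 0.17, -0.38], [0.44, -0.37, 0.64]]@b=[[4.21, 1.55, -6.02], [3.67, -0.32, -3.12], [-1.35, -0.63, 2.10]]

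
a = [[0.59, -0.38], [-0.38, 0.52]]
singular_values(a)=[0.94, 0.17]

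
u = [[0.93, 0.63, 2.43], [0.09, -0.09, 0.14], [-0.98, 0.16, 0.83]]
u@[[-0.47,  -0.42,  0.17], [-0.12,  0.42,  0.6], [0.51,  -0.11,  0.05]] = [[0.73, -0.39, 0.66],[0.04, -0.09, -0.03],[0.86, 0.39, -0.03]]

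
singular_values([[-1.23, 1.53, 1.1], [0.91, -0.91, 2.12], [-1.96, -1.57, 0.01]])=[2.57, 2.43, 2.24]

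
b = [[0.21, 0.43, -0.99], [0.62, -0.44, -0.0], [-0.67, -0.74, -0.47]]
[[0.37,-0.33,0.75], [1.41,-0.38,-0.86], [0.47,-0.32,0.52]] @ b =[[-0.63, -0.25, -0.72],[0.64, 1.41, -0.99],[-0.45, -0.04, -0.71]]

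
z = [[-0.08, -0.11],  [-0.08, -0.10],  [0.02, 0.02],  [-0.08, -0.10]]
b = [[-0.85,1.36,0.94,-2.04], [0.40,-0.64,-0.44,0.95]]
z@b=[[0.02, -0.04, -0.03, 0.06], [0.03, -0.04, -0.03, 0.07], [-0.01, 0.01, 0.01, -0.02], [0.03, -0.04, -0.03, 0.07]]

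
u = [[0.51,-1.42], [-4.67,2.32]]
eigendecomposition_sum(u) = [[-0.88,-0.34], [-1.12,-0.44]] + [[1.39, -1.08], [-3.55, 2.76]]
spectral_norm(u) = 5.33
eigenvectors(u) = [[-0.61,0.36], [-0.79,-0.93]]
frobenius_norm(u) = 5.43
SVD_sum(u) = [[0.99, -0.54], [-4.57, 2.51]] + [[-0.48,-0.88], [-0.10,-0.19]]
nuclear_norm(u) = 6.35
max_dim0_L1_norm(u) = 5.18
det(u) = -5.45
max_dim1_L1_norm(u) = 6.99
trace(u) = 2.83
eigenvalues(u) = [-1.31, 4.14]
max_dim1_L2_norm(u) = 5.21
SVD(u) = [[-0.21, 0.98], [0.98, 0.21]] @ diag([5.331368668992326, 1.0219139471046481]) @ [[-0.88, 0.48], [-0.48, -0.88]]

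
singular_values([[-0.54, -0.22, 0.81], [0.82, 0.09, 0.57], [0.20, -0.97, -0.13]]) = [1.0, 1.0, 1.0]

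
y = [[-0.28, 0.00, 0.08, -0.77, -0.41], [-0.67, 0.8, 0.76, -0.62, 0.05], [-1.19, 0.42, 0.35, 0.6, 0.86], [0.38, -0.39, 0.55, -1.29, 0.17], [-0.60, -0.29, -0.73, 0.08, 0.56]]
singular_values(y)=[2.06, 1.81, 1.08, 0.74, 0.23]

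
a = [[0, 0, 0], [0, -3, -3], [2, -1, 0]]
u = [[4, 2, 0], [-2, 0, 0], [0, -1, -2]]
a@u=[[0, 0, 0], [6, 3, 6], [10, 4, 0]]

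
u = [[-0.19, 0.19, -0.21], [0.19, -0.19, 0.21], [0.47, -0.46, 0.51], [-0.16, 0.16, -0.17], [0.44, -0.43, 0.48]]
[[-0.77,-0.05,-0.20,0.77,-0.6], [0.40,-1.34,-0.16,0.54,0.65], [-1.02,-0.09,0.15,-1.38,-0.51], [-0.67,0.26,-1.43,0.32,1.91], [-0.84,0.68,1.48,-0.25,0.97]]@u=[[-0.34, 0.34, -0.37], [-0.21, 0.21, -0.23], [0.24, -0.25, 0.26], [0.29, -0.29, 0.33], [1.45, -1.43, 1.58]]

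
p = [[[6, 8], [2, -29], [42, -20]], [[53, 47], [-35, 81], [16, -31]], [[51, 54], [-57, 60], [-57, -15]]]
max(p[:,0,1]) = 54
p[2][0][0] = 51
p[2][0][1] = 54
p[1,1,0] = -35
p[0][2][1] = -20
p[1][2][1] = -31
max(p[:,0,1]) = 54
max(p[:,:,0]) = 53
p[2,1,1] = 60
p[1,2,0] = 16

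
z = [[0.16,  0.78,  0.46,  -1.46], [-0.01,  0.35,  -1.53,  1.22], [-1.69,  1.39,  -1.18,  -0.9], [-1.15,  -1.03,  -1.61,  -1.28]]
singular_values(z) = [3.27, 2.4, 1.89, 0.7]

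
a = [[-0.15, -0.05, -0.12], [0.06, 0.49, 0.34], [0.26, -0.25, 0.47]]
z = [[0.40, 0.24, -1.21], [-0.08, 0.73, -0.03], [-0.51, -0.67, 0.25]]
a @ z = [[0.01, 0.01, 0.15], [-0.19, 0.14, -0.0], [-0.12, -0.44, -0.19]]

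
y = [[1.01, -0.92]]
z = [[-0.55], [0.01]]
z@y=[[-0.56, 0.51], [0.01, -0.01]]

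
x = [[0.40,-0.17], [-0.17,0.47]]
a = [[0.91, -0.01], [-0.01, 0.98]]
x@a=[[0.37, -0.17],[-0.16, 0.46]]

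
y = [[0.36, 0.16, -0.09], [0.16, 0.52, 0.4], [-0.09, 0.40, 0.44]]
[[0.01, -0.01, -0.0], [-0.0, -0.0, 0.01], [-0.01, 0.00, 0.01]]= y@[[0.01,0.02,-0.01], [0.02,-0.05,0.01], [-0.04,0.05,0.01]]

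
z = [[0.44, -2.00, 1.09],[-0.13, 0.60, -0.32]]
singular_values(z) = [2.42, 0.01]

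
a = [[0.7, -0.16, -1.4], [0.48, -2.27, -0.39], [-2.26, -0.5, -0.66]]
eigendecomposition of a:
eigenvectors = [[0.73, 0.47, 0.32],  [0.15, -0.22, 0.72],  [-0.66, 0.86, 0.62]]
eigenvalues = [1.94, -1.77, -2.39]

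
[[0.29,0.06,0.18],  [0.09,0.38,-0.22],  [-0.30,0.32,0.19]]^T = [[0.29, 0.09, -0.3], [0.06, 0.38, 0.32], [0.18, -0.22, 0.19]]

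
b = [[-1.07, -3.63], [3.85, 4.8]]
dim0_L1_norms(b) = [4.92, 8.43]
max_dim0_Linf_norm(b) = 4.8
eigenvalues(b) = [(1.86+2.32j), (1.86-2.32j)]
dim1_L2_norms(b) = [3.78, 6.15]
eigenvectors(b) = [[0.55-0.43j, 0.55+0.43j], [(-0.72+0j), -0.72-0.00j]]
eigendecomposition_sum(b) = [[(-0.54+2.34j), (-1.82+1.46j)], [1.93-1.55j, 2.40-0.02j]] + [[(-0.54-2.34j), -1.82-1.46j], [(1.93+1.55j), 2.40+0.02j]]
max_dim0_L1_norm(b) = 8.43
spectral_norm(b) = 7.12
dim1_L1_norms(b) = [4.7, 8.65]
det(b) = 8.84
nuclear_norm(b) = 8.36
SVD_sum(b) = [[-1.97,  -3.05], [3.32,  5.14]] + [[0.90,-0.58],[0.53,-0.34]]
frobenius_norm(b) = 7.22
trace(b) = 3.73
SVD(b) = [[-0.51, 0.86], [0.86, 0.51]] @ diag([7.116274048177851, 1.242152837307241]) @ [[0.54, 0.84], [0.84, -0.54]]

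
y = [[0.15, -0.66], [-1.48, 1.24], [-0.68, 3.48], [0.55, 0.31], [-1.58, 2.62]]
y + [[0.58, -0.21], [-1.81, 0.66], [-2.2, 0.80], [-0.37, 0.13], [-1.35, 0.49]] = [[0.73, -0.87], [-3.29, 1.9], [-2.88, 4.28], [0.18, 0.44], [-2.93, 3.11]]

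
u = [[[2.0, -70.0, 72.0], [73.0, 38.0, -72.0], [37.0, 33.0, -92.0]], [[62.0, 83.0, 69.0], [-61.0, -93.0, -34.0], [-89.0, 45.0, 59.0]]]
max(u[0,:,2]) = 72.0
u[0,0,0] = 2.0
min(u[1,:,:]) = -93.0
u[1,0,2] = 69.0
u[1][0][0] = 62.0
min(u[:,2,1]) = 33.0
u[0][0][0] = 2.0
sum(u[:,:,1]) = 36.0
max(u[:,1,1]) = 38.0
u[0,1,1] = 38.0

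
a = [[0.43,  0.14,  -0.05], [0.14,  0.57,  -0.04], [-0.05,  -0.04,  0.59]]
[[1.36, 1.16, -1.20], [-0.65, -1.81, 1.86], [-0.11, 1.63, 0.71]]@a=[[0.81, 0.90, -0.82], [-0.63, -1.20, 1.2], [0.15, 0.89, 0.36]]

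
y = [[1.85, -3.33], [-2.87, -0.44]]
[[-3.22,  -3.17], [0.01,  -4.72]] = y@ [[-0.14, 1.38], [0.89, 1.72]]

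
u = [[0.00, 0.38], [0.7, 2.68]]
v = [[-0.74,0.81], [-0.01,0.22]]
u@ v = [[-0.00, 0.08], [-0.54, 1.16]]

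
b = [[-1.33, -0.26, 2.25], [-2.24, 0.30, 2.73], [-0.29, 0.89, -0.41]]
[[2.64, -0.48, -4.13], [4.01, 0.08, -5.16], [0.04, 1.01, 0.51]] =b@[[-1.77, 0.07, -0.15], [-0.5, 1.14, -0.38], [0.07, -0.04, -1.97]]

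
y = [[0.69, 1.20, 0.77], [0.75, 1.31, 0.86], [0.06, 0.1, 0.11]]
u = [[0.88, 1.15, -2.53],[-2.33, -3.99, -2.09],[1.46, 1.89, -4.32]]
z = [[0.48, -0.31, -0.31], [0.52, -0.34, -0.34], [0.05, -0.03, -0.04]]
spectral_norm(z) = 0.96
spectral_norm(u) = 5.79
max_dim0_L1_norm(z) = 1.05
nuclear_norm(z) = 0.97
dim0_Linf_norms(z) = [0.52, 0.34, 0.34]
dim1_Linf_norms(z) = [0.48, 0.52, 0.05]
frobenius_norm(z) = 0.96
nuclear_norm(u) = 10.80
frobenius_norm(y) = 2.36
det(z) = 0.00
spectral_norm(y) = 2.36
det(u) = -0.04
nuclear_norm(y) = 2.40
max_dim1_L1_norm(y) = 2.92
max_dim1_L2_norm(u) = 5.07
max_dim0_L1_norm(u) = 8.94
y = z @ u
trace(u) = -7.43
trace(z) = 0.10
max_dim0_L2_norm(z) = 0.71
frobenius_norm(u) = 7.65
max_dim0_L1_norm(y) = 2.61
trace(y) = 2.11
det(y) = 0.00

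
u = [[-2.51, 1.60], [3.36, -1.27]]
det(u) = -2.19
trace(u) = -3.78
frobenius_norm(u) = 4.67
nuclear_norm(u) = 5.11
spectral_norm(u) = 4.64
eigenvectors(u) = [[-0.67, -0.47], [0.74, -0.88]]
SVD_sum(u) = [[-2.67,1.27], [3.23,-1.54]] + [[0.16, 0.33],[0.13, 0.27]]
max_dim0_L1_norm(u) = 5.87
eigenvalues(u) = [-4.29, 0.51]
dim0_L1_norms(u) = [5.87, 2.87]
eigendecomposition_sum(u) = [[-2.70, 1.43],[3.00, -1.59]] + [[0.19, 0.17], [0.36, 0.32]]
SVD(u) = [[-0.64, 0.77], [0.77, 0.64]] @ diag([4.641151619722245, 0.4714993560436536]) @ [[0.90, -0.43],  [0.43, 0.90]]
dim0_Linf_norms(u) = [3.36, 1.6]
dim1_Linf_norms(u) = [2.51, 3.36]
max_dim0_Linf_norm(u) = 3.36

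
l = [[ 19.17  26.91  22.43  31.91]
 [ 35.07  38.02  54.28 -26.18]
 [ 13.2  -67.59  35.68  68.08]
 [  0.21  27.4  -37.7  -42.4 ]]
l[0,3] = 31.91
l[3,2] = -37.7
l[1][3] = -26.18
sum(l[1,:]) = 101.19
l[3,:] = [0.21, 27.4, -37.7, -42.4]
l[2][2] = 35.68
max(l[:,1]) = 38.02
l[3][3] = -42.4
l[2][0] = 13.2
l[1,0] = 35.07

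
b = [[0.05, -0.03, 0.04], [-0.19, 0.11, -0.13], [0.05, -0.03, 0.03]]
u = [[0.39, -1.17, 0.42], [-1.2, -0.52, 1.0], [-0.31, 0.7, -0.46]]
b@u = [[0.04,-0.01,-0.03],  [-0.17,0.07,0.09],  [0.05,-0.02,-0.02]]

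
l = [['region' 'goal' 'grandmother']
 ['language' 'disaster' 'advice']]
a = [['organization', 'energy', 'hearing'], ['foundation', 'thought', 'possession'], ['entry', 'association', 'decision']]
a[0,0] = 'organization'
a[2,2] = 'decision'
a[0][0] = 'organization'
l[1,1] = 'disaster'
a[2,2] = 'decision'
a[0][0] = 'organization'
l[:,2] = ['grandmother', 'advice']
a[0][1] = 'energy'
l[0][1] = 'goal'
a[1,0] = 'foundation'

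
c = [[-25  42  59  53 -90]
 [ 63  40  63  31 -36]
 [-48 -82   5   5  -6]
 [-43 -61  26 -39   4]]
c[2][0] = -48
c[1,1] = 40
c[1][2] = 63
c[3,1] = -61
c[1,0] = 63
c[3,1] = -61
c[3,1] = -61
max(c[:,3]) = 53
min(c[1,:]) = -36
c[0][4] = -90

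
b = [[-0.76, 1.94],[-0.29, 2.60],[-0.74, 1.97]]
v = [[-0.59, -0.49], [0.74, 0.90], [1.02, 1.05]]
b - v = [[-0.17, 2.43], [-1.03, 1.70], [-1.76, 0.92]]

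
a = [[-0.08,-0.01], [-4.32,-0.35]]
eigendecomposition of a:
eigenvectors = [[0.09, 0.03], [-1.00, 1.00]]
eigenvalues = [0.03, -0.46]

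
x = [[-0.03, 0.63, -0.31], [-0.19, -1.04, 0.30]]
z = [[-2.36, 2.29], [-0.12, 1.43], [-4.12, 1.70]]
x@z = [[1.27, 0.31], [-0.66, -1.41]]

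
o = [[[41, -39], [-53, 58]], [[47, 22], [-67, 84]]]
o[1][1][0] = -67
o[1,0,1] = 22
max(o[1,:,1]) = 84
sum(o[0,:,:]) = 7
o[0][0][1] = -39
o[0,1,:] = [-53, 58]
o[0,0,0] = 41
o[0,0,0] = 41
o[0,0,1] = -39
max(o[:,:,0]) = 47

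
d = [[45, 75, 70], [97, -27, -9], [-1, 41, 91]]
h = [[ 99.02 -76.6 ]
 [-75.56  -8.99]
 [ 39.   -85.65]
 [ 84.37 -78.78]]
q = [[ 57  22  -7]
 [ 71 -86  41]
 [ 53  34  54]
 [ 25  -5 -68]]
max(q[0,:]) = 57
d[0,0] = 45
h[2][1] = -85.65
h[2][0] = 39.0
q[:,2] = [-7, 41, 54, -68]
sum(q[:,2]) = 20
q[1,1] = -86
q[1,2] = 41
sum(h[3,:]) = 5.590000000000003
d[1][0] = 97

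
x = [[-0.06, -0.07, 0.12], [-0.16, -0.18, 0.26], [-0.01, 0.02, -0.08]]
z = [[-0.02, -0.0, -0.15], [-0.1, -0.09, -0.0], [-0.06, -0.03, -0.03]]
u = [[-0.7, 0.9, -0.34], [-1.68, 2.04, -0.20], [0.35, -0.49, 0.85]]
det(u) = 0.04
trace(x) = -0.32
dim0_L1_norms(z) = [0.18, 0.12, 0.18]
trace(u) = 2.19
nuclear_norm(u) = 3.79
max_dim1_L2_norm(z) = 0.15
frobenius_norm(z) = 0.22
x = u @ z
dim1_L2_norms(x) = [0.15, 0.35, 0.08]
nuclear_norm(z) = 0.32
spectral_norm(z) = 0.17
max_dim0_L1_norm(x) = 0.46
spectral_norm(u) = 2.98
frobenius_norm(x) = 0.39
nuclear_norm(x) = 0.45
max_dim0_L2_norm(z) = 0.15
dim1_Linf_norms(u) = [0.9, 2.04, 0.85]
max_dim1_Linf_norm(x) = 0.26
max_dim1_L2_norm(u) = 2.65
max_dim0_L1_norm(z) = 0.18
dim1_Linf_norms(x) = [0.12, 0.26, 0.08]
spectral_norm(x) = 0.39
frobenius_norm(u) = 3.09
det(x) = -0.00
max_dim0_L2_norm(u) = 2.28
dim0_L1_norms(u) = [2.73, 3.43, 1.39]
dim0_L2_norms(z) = [0.12, 0.09, 0.15]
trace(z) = -0.14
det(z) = 0.00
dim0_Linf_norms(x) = [0.16, 0.18, 0.26]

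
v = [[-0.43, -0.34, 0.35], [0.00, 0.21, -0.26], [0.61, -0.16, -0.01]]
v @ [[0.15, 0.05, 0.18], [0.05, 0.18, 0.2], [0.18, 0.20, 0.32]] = [[-0.02, -0.01, -0.03], [-0.04, -0.01, -0.04], [0.08, -0.0, 0.07]]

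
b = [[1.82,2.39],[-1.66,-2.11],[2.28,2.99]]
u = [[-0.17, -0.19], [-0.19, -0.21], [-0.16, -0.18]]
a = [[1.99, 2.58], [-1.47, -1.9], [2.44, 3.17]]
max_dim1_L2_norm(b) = 3.76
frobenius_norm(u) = 0.45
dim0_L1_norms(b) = [5.76, 7.49]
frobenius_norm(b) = 5.51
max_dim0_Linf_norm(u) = 0.21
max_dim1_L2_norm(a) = 4.0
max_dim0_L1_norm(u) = 0.58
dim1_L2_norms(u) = [0.25, 0.28, 0.24]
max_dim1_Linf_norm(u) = 0.21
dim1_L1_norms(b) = [4.21, 3.77, 5.27]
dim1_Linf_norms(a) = [2.58, 1.9, 3.17]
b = a + u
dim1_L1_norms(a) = [4.57, 3.37, 5.61]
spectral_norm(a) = 5.69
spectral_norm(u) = 0.45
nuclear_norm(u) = 0.45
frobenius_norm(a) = 5.69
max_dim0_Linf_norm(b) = 2.99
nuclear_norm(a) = 5.70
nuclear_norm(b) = 5.55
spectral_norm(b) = 5.51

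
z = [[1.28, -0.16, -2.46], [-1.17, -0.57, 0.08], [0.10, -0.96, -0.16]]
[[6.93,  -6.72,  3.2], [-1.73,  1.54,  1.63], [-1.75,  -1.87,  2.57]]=z @ [[0.15, -1.93, -0.27], [2.32, 1.48, -2.49], [-2.89, 1.63, -1.28]]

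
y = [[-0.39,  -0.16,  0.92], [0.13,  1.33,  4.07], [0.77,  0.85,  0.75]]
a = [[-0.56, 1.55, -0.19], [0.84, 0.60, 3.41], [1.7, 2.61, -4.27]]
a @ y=[[0.27, 1.99, 5.65], [2.38, 3.56, 5.77], [-3.61, -0.43, 8.98]]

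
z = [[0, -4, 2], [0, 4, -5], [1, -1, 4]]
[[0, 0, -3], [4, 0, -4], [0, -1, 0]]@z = [[-3, 3, -12], [-4, -12, -8], [0, -4, 5]]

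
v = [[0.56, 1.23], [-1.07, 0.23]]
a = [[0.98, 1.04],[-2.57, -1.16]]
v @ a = [[-2.61, -0.84], [-1.64, -1.38]]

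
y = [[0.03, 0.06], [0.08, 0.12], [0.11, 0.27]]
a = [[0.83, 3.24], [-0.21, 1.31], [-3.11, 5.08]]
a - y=[[0.80, 3.18], [-0.29, 1.19], [-3.22, 4.81]]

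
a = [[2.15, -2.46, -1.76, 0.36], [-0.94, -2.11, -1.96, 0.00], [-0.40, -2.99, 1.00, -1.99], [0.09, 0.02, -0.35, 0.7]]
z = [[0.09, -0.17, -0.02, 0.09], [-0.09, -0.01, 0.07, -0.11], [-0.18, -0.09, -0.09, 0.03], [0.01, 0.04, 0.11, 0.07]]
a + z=[[2.24, -2.63, -1.78, 0.45], [-1.03, -2.12, -1.89, -0.11], [-0.58, -3.08, 0.91, -1.96], [0.10, 0.06, -0.24, 0.77]]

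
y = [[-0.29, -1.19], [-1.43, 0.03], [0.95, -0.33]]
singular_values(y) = [1.74, 1.24]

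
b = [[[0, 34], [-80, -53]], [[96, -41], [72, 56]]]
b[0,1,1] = -53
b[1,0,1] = -41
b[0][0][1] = 34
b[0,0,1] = 34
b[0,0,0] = 0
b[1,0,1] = -41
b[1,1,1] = 56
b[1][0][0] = 96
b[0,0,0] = 0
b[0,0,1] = 34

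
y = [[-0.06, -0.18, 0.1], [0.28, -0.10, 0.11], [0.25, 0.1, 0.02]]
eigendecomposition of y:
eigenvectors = [[-0.04+0.00j, (0.47-0.19j), (0.47+0.19j)],[0.50+0.00j, -0.39-0.42j, -0.39+0.42j],[0.86+0.00j, -0.64+0.00j, (-0.64-0j)]]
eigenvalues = [(0.07+0j), (-0.1+0.14j), (-0.1-0.14j)]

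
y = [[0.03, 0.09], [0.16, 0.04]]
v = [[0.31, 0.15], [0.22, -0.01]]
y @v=[[0.03,0.0],[0.06,0.02]]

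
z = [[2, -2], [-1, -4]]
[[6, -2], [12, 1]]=z @[[0, -1], [-3, 0]]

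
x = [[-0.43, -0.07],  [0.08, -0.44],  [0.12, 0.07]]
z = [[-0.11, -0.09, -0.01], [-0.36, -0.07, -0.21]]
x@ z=[[0.07,0.04,0.02], [0.15,0.02,0.09], [-0.04,-0.02,-0.02]]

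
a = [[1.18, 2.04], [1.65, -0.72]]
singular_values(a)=[2.38, 1.77]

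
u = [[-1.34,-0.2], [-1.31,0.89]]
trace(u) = -0.45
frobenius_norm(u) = 2.08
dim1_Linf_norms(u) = [1.34, 1.31]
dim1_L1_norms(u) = [1.54, 2.2]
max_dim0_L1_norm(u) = 2.65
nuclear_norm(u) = 2.69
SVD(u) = [[-0.63,-0.78],[-0.78,0.63]] @ diag([1.9454436593123716, 0.747695772651744]) @ [[0.96, -0.29], [0.29, 0.96]]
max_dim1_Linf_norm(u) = 1.34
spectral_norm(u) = 1.95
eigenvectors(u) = [[-0.87,0.09], [-0.49,-1.0]]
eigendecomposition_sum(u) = [[-1.39,-0.12], [-0.78,-0.07]] + [[0.05, -0.08], [-0.53, 0.96]]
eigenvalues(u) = [-1.45, 1.0]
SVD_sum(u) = [[-1.17, 0.36], [-1.45, 0.44]] + [[-0.17, -0.56],[0.14, 0.45]]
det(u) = -1.45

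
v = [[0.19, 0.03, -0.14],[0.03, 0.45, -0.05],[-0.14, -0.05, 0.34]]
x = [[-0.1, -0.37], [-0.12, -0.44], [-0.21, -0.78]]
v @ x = [[0.01, 0.03], [-0.05, -0.17], [-0.05, -0.19]]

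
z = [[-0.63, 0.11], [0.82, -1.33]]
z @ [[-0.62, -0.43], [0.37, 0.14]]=[[0.43, 0.29], [-1.0, -0.54]]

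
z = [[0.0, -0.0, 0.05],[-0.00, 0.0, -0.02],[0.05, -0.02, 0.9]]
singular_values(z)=[0.9, 0.0, 0.0]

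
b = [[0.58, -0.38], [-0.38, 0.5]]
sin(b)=[[0.51, -0.32], [-0.32, 0.44]]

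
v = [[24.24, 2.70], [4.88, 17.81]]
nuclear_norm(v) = 42.11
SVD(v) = [[-0.90, -0.44], [-0.44, 0.9]] @ diag([26.023177652142433, 16.08329334698073]) @ [[-0.92,-0.4],[-0.4,0.92]]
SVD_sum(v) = [[21.41, 9.25], [10.6, 4.58]] + [[2.83, -6.55],[-5.72, 13.23]]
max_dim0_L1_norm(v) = 29.12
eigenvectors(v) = [[0.86, -0.32], [0.52, 0.95]]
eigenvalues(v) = [25.87, 16.18]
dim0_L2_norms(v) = [24.73, 18.01]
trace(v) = 42.05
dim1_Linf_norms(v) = [24.24, 17.81]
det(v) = 418.54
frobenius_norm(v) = 30.59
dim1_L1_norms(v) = [26.94, 22.69]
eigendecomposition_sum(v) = [[21.51, 7.2], [13.02, 4.36]] + [[2.73, -4.5], [-8.14, 13.45]]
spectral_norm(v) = 26.02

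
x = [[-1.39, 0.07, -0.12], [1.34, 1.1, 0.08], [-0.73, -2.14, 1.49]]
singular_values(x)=[3.06, 1.65, 0.48]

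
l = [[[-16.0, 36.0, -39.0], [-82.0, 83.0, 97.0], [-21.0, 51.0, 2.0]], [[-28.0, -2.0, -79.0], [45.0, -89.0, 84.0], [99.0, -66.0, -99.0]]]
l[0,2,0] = -21.0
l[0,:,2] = [-39.0, 97.0, 2.0]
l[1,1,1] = -89.0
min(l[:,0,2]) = -79.0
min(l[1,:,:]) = -99.0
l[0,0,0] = -16.0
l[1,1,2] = 84.0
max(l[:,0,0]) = -16.0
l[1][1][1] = -89.0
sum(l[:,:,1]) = 13.0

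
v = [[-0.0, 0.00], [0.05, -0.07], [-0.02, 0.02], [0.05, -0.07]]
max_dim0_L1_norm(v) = 0.16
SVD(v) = [[-0.0, 0.0],[0.69, -0.16],[-0.22, -0.97],[0.69, -0.16]] @ diag([0.12481770761999554, 0.004532092727351264]) @ [[0.59,-0.81], [0.81,0.59]]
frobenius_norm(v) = 0.12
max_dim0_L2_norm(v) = 0.1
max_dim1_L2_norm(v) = 0.09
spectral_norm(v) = 0.12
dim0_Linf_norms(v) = [0.05, 0.07]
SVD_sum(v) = [[-0.00, 0.00], [0.05, -0.07], [-0.02, 0.02], [0.05, -0.07]] + [[0.00, 0.0], [-0.00, -0.00], [-0.00, -0.00], [-0.0, -0.0]]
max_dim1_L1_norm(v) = 0.12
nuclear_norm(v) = 0.13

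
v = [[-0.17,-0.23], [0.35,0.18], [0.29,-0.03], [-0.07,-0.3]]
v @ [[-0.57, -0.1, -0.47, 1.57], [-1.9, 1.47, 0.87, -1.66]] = [[0.53, -0.32, -0.12, 0.11], [-0.54, 0.23, -0.01, 0.25], [-0.11, -0.07, -0.16, 0.51], [0.61, -0.43, -0.23, 0.39]]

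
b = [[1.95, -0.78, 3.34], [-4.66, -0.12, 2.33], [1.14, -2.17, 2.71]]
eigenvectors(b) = [[(-0.71+0j), (0.18-0.28j), 0.18+0.28j], [(0.35+0j), 0.84+0.00j, (0.84-0j)], [-0.62+0.00j, 0.28+0.32j, 0.28-0.32j]]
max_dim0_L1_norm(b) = 8.38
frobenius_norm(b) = 7.49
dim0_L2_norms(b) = [5.18, 2.31, 4.89]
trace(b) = 4.54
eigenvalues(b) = [(5.24+0j), (-0.35+2.43j), (-0.35-2.43j)]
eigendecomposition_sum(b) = [[(2.63+0j), (-1.3+0j), (2.27-0j)], [-1.29-0.00j, 0.64-0.00j, -1.11+0.00j], [(2.29+0j), -1.13+0.00j, 1.98-0.00j]] + [[(-0.34+0.57j), (0.26+0.35j), (0.54-0.46j)], [(-1.69+0.06j), (-0.38+1.03j), 1.72+0.51j], [-0.57-0.62j, -0.52+0.19j, (0.37+0.82j)]] + [[(-0.34-0.57j), (0.26-0.35j), 0.54+0.46j], [(-1.69-0.06j), (-0.38-1.03j), (1.72-0.51j)], [-0.57+0.62j, (-0.52-0.19j), 0.37-0.82j]]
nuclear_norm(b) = 11.62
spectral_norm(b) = 5.24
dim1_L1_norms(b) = [6.07, 7.11, 6.02]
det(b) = 31.53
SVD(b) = [[0.73, 0.09, -0.67],  [-0.18, 0.98, -0.07],  [0.66, 0.17, 0.73]] @ diag([5.242223215788637, 5.2220805659734575, 1.151941976980169]) @ [[0.58,-0.38,0.72], [-0.8,-0.11,0.59], [-0.14,-0.92,-0.36]]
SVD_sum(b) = [[2.22, -1.44, 2.78], [-0.56, 0.36, -0.7], [1.99, -1.29, 2.49]] + [[-0.38, -0.05, 0.28], [-4.11, -0.55, 3.0], [-0.73, -0.10, 0.53]] + [[0.11, 0.72, 0.28], [0.01, 0.07, 0.03], [-0.12, -0.78, -0.31]]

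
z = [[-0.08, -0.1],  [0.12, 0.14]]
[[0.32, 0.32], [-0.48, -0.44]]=z @ [[-3.83, 0.72], [-0.17, -3.76]]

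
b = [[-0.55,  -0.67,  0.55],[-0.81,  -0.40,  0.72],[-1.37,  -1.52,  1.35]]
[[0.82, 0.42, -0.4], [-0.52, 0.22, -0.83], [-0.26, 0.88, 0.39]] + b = [[0.27, -0.25, 0.15], [-1.33, -0.18, -0.11], [-1.63, -0.64, 1.74]]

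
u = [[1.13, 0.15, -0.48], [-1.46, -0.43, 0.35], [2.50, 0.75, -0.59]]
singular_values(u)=[3.33, 0.26, 0.0]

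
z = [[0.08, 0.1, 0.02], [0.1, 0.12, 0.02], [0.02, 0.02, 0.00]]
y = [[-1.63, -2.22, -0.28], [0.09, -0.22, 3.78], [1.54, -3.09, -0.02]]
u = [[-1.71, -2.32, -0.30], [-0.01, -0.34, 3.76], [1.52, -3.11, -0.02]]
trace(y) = -1.87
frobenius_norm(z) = 0.21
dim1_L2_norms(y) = [2.77, 3.79, 3.45]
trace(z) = 0.20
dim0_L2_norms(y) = [2.24, 3.81, 3.79]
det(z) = 0.00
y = u + z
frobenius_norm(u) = 5.88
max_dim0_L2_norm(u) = 3.89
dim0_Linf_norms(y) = [1.63, 3.09, 3.78]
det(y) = -31.99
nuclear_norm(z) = 0.21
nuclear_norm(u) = 9.95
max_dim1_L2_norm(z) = 0.16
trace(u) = -2.07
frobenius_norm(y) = 5.82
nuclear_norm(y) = 9.83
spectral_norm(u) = 3.93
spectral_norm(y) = 3.85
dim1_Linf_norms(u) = [2.32, 3.76, 3.11]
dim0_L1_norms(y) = [3.26, 5.53, 4.08]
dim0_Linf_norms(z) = [0.1, 0.12, 0.02]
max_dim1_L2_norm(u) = 3.78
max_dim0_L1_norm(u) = 5.77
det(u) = -33.43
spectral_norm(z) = 0.21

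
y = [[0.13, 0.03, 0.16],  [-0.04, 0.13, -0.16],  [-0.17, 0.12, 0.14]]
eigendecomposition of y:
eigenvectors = [[(-0.08+0.51j), -0.08-0.51j, -0.57+0.00j], [(-0.08-0.52j), -0.08+0.52j, (-0.81+0j)], [(-0.68+0j), (-0.68-0j), (0.15+0j)]]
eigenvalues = [(0.13+0.22j), (0.13-0.22j), (0.13+0j)]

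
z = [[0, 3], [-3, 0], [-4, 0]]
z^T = [[0, -3, -4], [3, 0, 0]]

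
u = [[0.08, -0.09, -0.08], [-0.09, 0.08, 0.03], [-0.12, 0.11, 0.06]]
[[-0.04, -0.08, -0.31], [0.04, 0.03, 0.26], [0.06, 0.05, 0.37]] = u@[[-0.70, 0.3, -0.86], [-0.29, 0.32, 1.89], [0.07, 0.90, 0.94]]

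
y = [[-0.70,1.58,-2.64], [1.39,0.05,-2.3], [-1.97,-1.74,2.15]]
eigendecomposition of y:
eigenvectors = [[0.49, 0.91, 0.14],[0.5, -0.25, 0.84],[-0.71, 0.32, 0.53]]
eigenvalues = [4.72, -2.07, -1.16]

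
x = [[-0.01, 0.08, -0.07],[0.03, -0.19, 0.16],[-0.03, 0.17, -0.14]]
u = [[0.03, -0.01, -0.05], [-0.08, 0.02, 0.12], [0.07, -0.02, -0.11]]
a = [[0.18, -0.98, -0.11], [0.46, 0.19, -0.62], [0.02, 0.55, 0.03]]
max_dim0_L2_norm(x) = 0.27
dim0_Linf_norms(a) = [0.46, 0.98, 0.62]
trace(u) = -0.06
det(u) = -0.00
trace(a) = 0.40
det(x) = 0.00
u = x @ a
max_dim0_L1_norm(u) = 0.28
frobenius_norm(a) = 1.39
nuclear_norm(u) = 0.21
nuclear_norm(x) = 0.36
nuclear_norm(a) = 2.00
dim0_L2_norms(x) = [0.04, 0.27, 0.22]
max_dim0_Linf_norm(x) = 0.19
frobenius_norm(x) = 0.35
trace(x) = -0.34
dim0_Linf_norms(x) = [0.03, 0.19, 0.16]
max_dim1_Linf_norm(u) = 0.12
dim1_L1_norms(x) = [0.16, 0.38, 0.34]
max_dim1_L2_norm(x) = 0.25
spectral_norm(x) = 0.35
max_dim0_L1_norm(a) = 1.72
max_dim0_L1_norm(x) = 0.44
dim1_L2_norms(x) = [0.11, 0.25, 0.22]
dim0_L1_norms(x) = [0.07, 0.44, 0.37]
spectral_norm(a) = 1.14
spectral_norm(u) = 0.21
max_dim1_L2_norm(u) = 0.15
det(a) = 0.06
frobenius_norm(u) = 0.21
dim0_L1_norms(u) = [0.18, 0.05, 0.28]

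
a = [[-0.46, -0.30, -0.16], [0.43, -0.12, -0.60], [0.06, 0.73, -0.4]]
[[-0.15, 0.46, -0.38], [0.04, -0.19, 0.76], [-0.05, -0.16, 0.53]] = a @ [[0.29, -0.76, 0.88], [-0.01, -0.26, 0.28], [0.15, -0.18, -0.69]]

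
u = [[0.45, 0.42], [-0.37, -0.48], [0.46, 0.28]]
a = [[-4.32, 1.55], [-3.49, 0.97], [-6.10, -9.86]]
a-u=[[-4.77, 1.13], [-3.12, 1.45], [-6.56, -10.14]]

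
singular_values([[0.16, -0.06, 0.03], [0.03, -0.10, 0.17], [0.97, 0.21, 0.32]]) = [1.05, 0.19, 0.08]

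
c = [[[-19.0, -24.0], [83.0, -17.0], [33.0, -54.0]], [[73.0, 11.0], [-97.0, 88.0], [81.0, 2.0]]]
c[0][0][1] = -24.0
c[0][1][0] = 83.0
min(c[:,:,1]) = -54.0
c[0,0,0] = -19.0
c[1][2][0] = 81.0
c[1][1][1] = 88.0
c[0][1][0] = 83.0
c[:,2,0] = [33.0, 81.0]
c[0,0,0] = -19.0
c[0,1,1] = -17.0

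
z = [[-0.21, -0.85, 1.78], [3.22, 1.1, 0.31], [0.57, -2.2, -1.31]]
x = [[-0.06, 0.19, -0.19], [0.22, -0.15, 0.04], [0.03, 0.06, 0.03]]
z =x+[[-0.15, -1.04, 1.97], [3.00, 1.25, 0.27], [0.54, -2.26, -1.34]]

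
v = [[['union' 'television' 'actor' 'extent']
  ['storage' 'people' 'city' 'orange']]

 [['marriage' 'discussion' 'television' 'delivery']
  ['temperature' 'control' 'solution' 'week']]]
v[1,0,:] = ['marriage', 'discussion', 'television', 'delivery']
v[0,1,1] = 'people'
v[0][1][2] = 'city'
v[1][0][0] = 'marriage'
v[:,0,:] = [['union', 'television', 'actor', 'extent'], ['marriage', 'discussion', 'television', 'delivery']]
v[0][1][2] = 'city'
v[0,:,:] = [['union', 'television', 'actor', 'extent'], ['storage', 'people', 'city', 'orange']]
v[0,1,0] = 'storage'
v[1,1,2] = 'solution'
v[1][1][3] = 'week'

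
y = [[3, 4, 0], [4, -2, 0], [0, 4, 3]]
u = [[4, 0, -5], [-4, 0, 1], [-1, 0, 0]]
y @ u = [[-4, 0, -11], [24, 0, -22], [-19, 0, 4]]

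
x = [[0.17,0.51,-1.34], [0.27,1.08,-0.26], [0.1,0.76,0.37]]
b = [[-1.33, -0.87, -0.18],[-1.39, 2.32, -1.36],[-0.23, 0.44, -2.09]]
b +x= [[-1.16,-0.36,-1.52], [-1.12,3.4,-1.62], [-0.13,1.20,-1.72]]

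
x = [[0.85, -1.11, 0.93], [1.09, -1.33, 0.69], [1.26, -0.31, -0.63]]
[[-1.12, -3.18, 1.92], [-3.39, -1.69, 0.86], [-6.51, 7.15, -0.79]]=x @ [[-2.19, 4.11, 1.93], [3.06, 2.4, 2.86], [4.45, -4.31, 3.71]]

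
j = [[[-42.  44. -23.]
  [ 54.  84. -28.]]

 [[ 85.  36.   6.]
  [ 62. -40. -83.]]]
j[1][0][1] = 36.0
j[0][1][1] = 84.0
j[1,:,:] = [[85.0, 36.0, 6.0], [62.0, -40.0, -83.0]]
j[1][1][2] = -83.0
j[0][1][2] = -28.0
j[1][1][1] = -40.0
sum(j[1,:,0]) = 147.0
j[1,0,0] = 85.0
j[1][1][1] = -40.0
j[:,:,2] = [[-23.0, -28.0], [6.0, -83.0]]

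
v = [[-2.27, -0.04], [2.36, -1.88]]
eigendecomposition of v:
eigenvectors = [[0.08-0.10j, (0.08+0.1j)], [(-0.99+0j), -0.99-0.00j]]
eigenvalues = [(-2.08+0.24j), (-2.08-0.24j)]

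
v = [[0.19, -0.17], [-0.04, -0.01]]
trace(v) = 0.18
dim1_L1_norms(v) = [0.36, 0.05]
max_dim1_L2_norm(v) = 0.25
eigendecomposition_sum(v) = [[0.19,  -0.14], [-0.03,  0.03]] + [[-0.00, -0.03], [-0.01, -0.04]]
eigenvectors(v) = [[0.99, 0.60],[-0.17, 0.8]]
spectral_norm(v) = 0.26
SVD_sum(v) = [[0.19, -0.17], [-0.02, 0.02]] + [[-0.0, -0.0], [-0.02, -0.03]]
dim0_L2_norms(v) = [0.19, 0.17]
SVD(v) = [[-1.00, 0.09], [0.09, 1.0]] @ diag([0.25601801655587264, 0.033981983444127416]) @ [[-0.75,  0.66], [-0.66,  -0.75]]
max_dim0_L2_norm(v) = 0.19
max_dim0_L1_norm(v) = 0.23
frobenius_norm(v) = 0.26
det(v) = -0.01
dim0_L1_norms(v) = [0.23, 0.18]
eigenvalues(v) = [0.22, -0.04]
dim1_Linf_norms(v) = [0.19, 0.04]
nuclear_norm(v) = 0.29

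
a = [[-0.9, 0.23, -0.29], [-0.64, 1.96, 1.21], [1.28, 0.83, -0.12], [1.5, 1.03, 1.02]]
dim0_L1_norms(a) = [4.32, 4.05, 2.64]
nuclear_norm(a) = 5.73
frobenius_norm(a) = 3.65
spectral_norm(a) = 2.89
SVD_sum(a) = [[-0.13, -0.25, -0.16], [0.75, 1.42, 0.92], [0.44, 0.84, 0.54], [0.77, 1.46, 0.94]] + [[-0.78, 0.3, 0.17], [-1.39, 0.54, 0.30], [0.82, -0.32, -0.18], [0.74, -0.29, -0.16]] + [[0.01, 0.18, -0.29],[0.00, 0.0, -0.00],[0.02, 0.31, -0.49],[-0.01, -0.15, 0.23]]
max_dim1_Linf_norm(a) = 1.96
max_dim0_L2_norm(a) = 2.38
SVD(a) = [[-0.11, -0.4, -0.47], [0.64, -0.72, -0.00], [0.38, 0.42, -0.79], [0.66, 0.38, 0.38]] @ diag([2.88940224858791, 2.116472279779766, 0.7260852117892062]) @ [[0.4,0.77,0.5],[0.91,-0.35,-0.19],[-0.03,-0.53,0.85]]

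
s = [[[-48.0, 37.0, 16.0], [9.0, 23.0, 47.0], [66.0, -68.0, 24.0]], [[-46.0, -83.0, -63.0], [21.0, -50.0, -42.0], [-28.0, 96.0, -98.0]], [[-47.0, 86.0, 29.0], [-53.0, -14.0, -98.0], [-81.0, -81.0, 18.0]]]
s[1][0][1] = -83.0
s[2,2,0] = -81.0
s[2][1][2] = -98.0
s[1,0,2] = -63.0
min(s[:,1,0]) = -53.0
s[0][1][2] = 47.0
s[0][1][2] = 47.0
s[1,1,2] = -42.0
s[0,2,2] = 24.0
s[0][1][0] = 9.0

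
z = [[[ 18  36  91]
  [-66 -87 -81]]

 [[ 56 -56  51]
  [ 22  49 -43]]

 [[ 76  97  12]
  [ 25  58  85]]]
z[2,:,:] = [[76, 97, 12], [25, 58, 85]]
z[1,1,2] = -43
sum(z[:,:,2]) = 115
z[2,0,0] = 76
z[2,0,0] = 76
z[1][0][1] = -56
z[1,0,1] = -56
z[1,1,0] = 22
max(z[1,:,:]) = 56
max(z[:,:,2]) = 91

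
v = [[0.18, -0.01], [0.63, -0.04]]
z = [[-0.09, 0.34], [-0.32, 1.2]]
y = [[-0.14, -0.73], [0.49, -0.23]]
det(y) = 0.39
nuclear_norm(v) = 0.66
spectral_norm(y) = 0.77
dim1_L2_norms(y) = [0.74, 0.54]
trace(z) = 1.11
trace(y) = -0.37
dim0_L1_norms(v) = [0.81, 0.05]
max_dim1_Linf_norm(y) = 0.73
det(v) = -0.00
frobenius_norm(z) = 1.29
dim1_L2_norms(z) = [0.35, 1.24]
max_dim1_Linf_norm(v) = 0.63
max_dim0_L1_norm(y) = 0.96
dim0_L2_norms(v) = [0.66, 0.04]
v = z @ y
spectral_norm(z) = 1.29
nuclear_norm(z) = 1.29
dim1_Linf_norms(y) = [0.73, 0.49]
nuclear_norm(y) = 1.27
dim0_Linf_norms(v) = [0.63, 0.04]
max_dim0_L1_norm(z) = 1.54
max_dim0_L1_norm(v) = 0.81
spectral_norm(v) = 0.66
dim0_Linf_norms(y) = [0.49, 0.73]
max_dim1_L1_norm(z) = 1.52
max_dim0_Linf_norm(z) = 1.2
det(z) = 0.00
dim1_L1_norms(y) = [0.87, 0.72]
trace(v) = 0.14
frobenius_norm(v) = 0.66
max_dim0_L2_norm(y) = 0.77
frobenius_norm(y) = 0.92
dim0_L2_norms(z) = [0.33, 1.25]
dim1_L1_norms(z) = [0.43, 1.52]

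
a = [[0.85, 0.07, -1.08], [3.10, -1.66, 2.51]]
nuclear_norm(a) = 5.70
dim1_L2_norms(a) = [1.38, 4.32]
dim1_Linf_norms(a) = [1.08, 3.1]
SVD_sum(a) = [[-0.04, 0.02, -0.03], [3.09, -1.66, 2.52]] + [[0.89, 0.05, -1.05],[0.01, 0.0, -0.01]]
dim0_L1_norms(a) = [3.95, 1.73, 3.59]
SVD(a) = [[-0.01, 1.00], [1.0, 0.01]] @ diag([4.320636258017961, 1.3753553453200924]) @ [[0.72, -0.38, 0.58], [0.64, 0.04, -0.76]]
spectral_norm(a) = 4.32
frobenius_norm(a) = 4.53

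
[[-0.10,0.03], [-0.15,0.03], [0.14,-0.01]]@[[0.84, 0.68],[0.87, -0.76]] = [[-0.06, -0.09], [-0.10, -0.12], [0.11, 0.10]]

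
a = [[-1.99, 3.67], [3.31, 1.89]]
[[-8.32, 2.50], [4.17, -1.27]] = a @ [[1.95, -0.59], [-1.21, 0.36]]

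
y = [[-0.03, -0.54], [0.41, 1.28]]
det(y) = 0.18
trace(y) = 1.25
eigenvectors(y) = [[-0.94, 0.44], [0.35, -0.90]]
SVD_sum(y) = [[-0.14, -0.51], [0.37, 1.29]] + [[0.11,-0.03], [0.04,-0.01]]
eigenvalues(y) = [0.17, 1.08]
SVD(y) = [[0.37,-0.93],[-0.93,-0.37]] @ diag([1.44323321275594, 0.1267986340548182]) @ [[-0.27, -0.96], [-0.96, 0.27]]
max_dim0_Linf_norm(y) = 1.28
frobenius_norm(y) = 1.45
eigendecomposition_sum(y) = [[0.21, 0.1], [-0.08, -0.04]] + [[-0.24, -0.64], [0.49, 1.32]]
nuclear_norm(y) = 1.57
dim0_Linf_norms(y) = [0.41, 1.28]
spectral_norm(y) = 1.44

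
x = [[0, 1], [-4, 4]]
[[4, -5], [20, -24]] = x@[[-1, 1], [4, -5]]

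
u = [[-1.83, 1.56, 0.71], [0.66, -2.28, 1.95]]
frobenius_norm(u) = 3.97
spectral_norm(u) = 3.40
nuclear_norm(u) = 5.44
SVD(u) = [[-0.54, 0.84], [0.84, 0.54]] @ diag([3.404491701455846, 2.0328640521978545]) @ [[0.45, -0.81, 0.37], [-0.58, 0.04, 0.81]]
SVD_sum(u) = [[-0.83, 1.48, -0.68], [1.30, -2.33, 1.07]] + [[-1.0, 0.08, 1.39], [-0.64, 0.05, 0.88]]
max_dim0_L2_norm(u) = 2.76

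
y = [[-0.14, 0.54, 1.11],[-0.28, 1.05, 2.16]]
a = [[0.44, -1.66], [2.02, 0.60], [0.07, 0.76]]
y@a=[[1.11, 1.40], [2.15, 2.74]]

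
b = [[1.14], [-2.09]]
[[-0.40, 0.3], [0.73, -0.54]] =b @ [[-0.35, 0.26]]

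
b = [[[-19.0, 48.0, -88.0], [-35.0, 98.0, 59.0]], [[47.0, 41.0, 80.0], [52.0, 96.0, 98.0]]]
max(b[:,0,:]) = 80.0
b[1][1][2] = 98.0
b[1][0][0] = 47.0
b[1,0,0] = 47.0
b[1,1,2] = 98.0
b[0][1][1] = 98.0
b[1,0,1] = 41.0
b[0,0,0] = -19.0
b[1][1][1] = 96.0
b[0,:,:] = [[-19.0, 48.0, -88.0], [-35.0, 98.0, 59.0]]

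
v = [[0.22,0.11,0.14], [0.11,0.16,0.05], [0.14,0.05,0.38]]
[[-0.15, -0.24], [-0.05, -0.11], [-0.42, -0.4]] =v @ [[0.02,-0.56],  [-0.01,-0.03],  [-1.11,-0.83]]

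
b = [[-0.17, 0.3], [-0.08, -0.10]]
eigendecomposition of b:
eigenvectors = [[0.89+0.00j, 0.89-0.00j], [(0.1+0.45j), (0.1-0.45j)]]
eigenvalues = [(-0.14+0.15j), (-0.14-0.15j)]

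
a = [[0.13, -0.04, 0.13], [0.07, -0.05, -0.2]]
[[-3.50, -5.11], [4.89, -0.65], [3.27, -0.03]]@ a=[[-0.81, 0.40, 0.57],[0.59, -0.16, 0.77],[0.42, -0.13, 0.43]]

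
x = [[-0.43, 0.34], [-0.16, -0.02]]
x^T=[[-0.43, -0.16], [0.34, -0.02]]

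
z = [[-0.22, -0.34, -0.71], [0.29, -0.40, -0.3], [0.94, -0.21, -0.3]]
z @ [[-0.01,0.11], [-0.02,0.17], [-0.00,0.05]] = [[0.01,-0.12], [0.01,-0.05], [-0.01,0.05]]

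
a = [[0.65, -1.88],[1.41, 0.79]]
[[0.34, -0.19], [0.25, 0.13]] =a @ [[0.23, 0.03], [-0.10, 0.11]]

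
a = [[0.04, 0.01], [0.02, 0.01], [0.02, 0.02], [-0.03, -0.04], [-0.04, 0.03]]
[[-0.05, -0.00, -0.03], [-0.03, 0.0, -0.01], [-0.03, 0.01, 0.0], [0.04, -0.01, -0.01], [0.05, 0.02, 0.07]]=a@[[-1.31,-0.13,-0.9], [0.01,0.45,1.01]]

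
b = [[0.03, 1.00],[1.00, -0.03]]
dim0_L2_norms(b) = [1.0, 1.0]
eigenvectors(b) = [[0.72, -0.70], [0.70, 0.72]]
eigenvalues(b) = [1.0, -1.0]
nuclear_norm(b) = 2.00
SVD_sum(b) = [[0.03, 0.00], [1.0, 0.00]] + [[0.00, 1.00], [0.00, -0.03]]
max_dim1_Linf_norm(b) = 1.0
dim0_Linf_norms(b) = [1.0, 1.0]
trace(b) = 0.00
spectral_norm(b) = 1.00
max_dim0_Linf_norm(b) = 1.0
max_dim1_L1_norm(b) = 1.03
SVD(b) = [[-0.03, -1.0], [-1.0, 0.03]] @ diag([1.0004498987955368, 1.0004498987955368]) @ [[-1.0, -0.0], [-0.00, -1.0]]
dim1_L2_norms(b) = [1.0, 1.0]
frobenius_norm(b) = 1.41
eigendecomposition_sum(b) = [[0.52, 0.50],[0.5, 0.49]] + [[-0.49, 0.50], [0.5, -0.52]]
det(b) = -1.00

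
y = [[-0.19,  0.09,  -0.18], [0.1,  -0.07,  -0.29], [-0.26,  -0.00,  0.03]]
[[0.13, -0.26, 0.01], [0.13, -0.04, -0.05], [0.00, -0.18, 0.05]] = y @[[-0.08, 0.73, -0.17],[0.27, -0.4, -0.01],[-0.53, 0.49, 0.11]]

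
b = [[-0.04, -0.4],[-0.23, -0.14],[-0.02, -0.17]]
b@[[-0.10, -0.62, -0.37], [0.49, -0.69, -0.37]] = [[-0.19, 0.30, 0.16], [-0.05, 0.24, 0.14], [-0.08, 0.13, 0.07]]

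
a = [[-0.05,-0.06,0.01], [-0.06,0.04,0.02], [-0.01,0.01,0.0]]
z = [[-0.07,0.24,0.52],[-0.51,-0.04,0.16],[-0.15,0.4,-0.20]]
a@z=[[0.03, -0.01, -0.04], [-0.02, -0.01, -0.03], [-0.0, -0.0, -0.00]]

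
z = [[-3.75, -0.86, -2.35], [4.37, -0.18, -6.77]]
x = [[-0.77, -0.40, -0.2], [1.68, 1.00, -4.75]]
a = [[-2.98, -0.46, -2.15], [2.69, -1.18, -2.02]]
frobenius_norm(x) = 5.21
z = a + x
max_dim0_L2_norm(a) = 4.01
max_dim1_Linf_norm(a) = 2.98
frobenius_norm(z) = 9.24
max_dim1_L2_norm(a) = 3.7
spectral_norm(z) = 8.06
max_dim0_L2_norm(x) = 4.75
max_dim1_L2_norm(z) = 8.06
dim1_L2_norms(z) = [4.51, 8.06]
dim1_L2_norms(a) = [3.7, 3.56]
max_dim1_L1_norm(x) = 7.43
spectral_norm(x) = 5.14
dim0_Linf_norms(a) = [2.98, 1.18, 2.15]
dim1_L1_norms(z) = [6.96, 11.32]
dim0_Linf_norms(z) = [4.37, 0.86, 6.77]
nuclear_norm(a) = 7.22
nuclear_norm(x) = 6.02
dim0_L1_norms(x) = [2.45, 1.4, 4.95]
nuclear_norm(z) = 12.57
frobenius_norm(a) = 5.14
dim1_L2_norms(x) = [0.89, 5.14]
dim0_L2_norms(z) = [5.76, 0.88, 7.17]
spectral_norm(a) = 4.05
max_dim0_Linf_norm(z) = 6.77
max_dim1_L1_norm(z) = 11.32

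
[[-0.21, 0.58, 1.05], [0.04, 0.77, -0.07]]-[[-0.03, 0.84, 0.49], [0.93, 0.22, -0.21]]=[[-0.18, -0.26, 0.56],[-0.89, 0.55, 0.14]]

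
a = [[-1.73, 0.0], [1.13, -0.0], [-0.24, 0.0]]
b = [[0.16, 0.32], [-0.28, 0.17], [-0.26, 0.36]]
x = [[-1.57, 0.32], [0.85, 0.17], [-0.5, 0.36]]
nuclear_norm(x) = 2.29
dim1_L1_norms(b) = [0.48, 0.45, 0.62]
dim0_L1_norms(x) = [2.92, 0.85]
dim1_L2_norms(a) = [1.73, 1.13, 0.24]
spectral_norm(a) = 2.08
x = b + a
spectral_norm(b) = 0.56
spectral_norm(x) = 1.88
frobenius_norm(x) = 1.92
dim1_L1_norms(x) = [1.89, 1.02, 0.86]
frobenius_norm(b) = 0.66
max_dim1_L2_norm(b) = 0.44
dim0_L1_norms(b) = [0.7, 0.85]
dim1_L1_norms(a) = [1.73, 1.13, 0.24]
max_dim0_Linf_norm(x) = 1.57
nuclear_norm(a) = 2.08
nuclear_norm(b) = 0.90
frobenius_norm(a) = 2.08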